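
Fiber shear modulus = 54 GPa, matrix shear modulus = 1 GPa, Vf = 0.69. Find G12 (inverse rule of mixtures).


1/G12 = Vf/Gf + (1-Vf)/Gm = 0.69/54 + 0.31/1
G12 = 3.1 GPa

3.1 GPa


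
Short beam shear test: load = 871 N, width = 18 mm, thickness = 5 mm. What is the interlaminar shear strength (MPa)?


ILSS = 3F/(4bh) = 3*871/(4*18*5) = 7.26 MPa

7.26 MPa


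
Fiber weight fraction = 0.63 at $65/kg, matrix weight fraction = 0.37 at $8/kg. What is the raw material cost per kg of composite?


Cost = cost_f*Wf + cost_m*Wm = 65*0.63 + 8*0.37 = $43.91/kg

$43.91/kg


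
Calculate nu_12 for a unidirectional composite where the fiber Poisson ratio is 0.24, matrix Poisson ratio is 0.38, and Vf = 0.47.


nu_12 = nu_f*Vf + nu_m*(1-Vf) = 0.24*0.47 + 0.38*0.53 = 0.3142

0.3142


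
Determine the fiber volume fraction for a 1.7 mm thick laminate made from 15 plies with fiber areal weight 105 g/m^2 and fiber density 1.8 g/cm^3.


Vf = n * FAW / (rho_f * h * 1000) = 15 * 105 / (1.8 * 1.7 * 1000) = 0.5147

0.5147


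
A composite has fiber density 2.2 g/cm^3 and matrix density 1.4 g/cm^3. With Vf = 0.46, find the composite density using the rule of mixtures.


rho_c = rho_f*Vf + rho_m*(1-Vf) = 2.2*0.46 + 1.4*0.54 = 1.768 g/cm^3

1.768 g/cm^3


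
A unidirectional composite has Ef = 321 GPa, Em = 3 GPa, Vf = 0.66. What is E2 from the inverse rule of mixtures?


1/E2 = Vf/Ef + (1-Vf)/Em = 0.66/321 + 0.34/3
E2 = 8.67 GPa

8.67 GPa


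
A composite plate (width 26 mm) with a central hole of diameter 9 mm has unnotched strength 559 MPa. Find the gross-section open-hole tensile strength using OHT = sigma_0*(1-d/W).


OHT = sigma_0*(1-d/W) = 559*(1-9/26) = 365.5 MPa

365.5 MPa


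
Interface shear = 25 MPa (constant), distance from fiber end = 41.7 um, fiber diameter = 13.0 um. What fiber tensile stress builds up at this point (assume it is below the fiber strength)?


Force balance: sigma_f * (pi*d^2/4) = tau * (pi*d) * x  ->  sigma_f = 4 * tau * x / d
sigma_f = 4 * 25 * 41.7 / 13.0 = 320.8 MPa

320.8 MPa


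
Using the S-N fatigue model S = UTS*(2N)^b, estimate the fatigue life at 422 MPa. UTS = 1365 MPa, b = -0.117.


N = 0.5 * (S/UTS)^(1/b) = 0.5 * (422/1365)^(1/-0.117) = 11386.9553 cycles

11386.9553 cycles


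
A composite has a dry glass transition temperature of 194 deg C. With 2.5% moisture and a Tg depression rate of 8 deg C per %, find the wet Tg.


Tg_wet = Tg_dry - k*moisture = 194 - 8*2.5 = 174.0 deg C

174.0 deg C


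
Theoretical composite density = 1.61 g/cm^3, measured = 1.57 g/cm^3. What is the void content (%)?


Void% = (rho_theo - rho_actual)/rho_theo * 100 = (1.61 - 1.57)/1.61 * 100 = 2.48%

2.48%


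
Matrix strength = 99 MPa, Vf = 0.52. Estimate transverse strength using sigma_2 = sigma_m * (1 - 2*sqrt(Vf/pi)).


factor = 1 - 2*sqrt(0.52/pi) = 0.1863
sigma_2 = 99 * 0.1863 = 18.45 MPa

18.45 MPa


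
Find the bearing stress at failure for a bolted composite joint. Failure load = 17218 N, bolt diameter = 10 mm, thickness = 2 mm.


sigma_br = F/(d*h) = 17218/(10*2) = 860.9 MPa

860.9 MPa


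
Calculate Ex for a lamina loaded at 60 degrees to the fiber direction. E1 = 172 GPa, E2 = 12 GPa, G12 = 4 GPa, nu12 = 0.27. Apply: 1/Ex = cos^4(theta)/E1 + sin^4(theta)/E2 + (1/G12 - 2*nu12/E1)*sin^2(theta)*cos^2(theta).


cos^4(60) = 0.0625, sin^4(60) = 0.5625, sin^2(60)*cos^2(60) = 0.1875
1/G12 - 2*nu12/E1 = 1/4 - 2*0.27/172 = 0.24686 GPa^-1
1/Ex = 0.0625/172 + 0.5625/12 + 0.24686*0.1875 = 0.0935247 GPa^-1
Ex = 10.69 GPa

10.69 GPa


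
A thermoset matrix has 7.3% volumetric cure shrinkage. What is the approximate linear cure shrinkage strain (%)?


Linear shrinkage ≈ vol_shrink/3 = 7.3/3 = 2.433%

2.433%


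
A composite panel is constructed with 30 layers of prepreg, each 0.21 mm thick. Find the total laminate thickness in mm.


h = n * t_ply = 30 * 0.21 = 6.3 mm

6.3 mm


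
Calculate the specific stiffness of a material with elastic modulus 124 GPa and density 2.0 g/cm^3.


Specific stiffness = E/rho = 124/2.0 = 62.0 GPa/(g/cm^3)

62.0 GPa/(g/cm^3)


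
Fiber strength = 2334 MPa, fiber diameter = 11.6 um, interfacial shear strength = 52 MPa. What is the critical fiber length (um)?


Lc = sigma_f * d / (2 * tau_i) = 2334 * 11.6 / (2 * 52) = 260.3 um

260.3 um


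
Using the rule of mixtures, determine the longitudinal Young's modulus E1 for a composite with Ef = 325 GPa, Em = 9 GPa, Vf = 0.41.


E1 = Ef*Vf + Em*(1-Vf) = 325*0.41 + 9*0.59 = 138.56 GPa

138.56 GPa


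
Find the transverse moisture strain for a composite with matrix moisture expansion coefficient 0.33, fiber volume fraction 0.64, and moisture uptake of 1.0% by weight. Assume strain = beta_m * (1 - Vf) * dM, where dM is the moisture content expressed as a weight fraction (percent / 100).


dM = 1.0/100 = 0.01
strain = beta_m * (1-Vf) * dM = 0.33 * 0.36 * 0.01 = 0.001188

0.001188


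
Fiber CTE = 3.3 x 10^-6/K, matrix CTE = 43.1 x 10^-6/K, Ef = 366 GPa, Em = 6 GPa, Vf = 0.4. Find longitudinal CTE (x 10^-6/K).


E1 = Ef*Vf + Em*(1-Vf) = 150.0
alpha_1 = (alpha_f*Ef*Vf + alpha_m*Em*(1-Vf))/E1 = 4.26 x 10^-6/K

4.26 x 10^-6/K


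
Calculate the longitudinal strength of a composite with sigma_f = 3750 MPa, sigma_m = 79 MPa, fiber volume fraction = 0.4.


sigma_1 = sigma_f*Vf + sigma_m*(1-Vf) = 3750*0.4 + 79*0.6 = 1547.4 MPa

1547.4 MPa


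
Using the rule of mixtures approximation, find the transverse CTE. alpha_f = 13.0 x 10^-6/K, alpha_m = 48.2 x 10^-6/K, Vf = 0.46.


alpha_2 = alpha_f*Vf + alpha_m*(1-Vf) = 13.0*0.46 + 48.2*0.54 = 32.0 x 10^-6/K

32.0 x 10^-6/K


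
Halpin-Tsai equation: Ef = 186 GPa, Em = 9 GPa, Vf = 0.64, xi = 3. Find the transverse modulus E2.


eta = (Ef/Em - 1)/(Ef/Em + xi) = (20.6667 - 1)/(20.6667 + 3) = 0.831
E2 = Em*(1+xi*eta*Vf)/(1-eta*Vf) = 49.9 GPa

49.9 GPa


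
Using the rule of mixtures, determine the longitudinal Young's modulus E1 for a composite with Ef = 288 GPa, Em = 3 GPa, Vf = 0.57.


E1 = Ef*Vf + Em*(1-Vf) = 288*0.57 + 3*0.43 = 165.45 GPa

165.45 GPa


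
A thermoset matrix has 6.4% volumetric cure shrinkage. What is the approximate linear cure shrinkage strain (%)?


Linear shrinkage ≈ vol_shrink/3 = 6.4/3 = 2.133%

2.133%


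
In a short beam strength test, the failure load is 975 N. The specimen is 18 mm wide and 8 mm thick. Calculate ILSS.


ILSS = 3F/(4bh) = 3*975/(4*18*8) = 5.08 MPa

5.08 MPa


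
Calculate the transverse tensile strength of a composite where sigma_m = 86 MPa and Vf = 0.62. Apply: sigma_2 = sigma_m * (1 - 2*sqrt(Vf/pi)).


factor = 1 - 2*sqrt(0.62/pi) = 0.1115
sigma_2 = 86 * 0.1115 = 9.59 MPa

9.59 MPa


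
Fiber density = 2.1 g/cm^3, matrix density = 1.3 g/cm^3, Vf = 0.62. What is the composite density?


rho_c = rho_f*Vf + rho_m*(1-Vf) = 2.1*0.62 + 1.3*0.38 = 1.796 g/cm^3

1.796 g/cm^3


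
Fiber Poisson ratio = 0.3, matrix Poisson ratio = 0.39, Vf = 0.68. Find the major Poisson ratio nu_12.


nu_12 = nu_f*Vf + nu_m*(1-Vf) = 0.3*0.68 + 0.39*0.32 = 0.3288

0.3288


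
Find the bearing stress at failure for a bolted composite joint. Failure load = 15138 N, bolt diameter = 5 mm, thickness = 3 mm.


sigma_br = F/(d*h) = 15138/(5*3) = 1009.2 MPa

1009.2 MPa


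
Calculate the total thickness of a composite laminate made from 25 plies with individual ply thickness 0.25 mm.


h = n * t_ply = 25 * 0.25 = 6.25 mm

6.25 mm


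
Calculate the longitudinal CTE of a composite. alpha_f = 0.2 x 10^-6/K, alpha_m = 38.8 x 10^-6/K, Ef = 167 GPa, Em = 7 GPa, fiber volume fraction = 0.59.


E1 = Ef*Vf + Em*(1-Vf) = 101.4
alpha_1 = (alpha_f*Ef*Vf + alpha_m*Em*(1-Vf))/E1 = 1.29 x 10^-6/K

1.29 x 10^-6/K


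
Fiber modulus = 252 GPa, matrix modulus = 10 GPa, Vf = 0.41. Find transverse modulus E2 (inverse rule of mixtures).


1/E2 = Vf/Ef + (1-Vf)/Em = 0.41/252 + 0.59/10
E2 = 16.49 GPa

16.49 GPa


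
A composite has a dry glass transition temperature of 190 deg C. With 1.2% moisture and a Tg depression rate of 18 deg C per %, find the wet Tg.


Tg_wet = Tg_dry - k*moisture = 190 - 18*1.2 = 168.4 deg C

168.4 deg C


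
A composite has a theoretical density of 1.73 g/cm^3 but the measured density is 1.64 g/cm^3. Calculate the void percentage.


Void% = (rho_theo - rho_actual)/rho_theo * 100 = (1.73 - 1.64)/1.73 * 100 = 5.2%

5.2%


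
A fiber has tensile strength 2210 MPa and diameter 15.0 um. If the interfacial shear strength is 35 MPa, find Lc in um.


Lc = sigma_f * d / (2 * tau_i) = 2210 * 15.0 / (2 * 35) = 473.6 um

473.6 um


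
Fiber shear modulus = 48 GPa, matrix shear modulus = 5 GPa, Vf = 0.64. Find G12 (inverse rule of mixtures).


1/G12 = Vf/Gf + (1-Vf)/Gm = 0.64/48 + 0.36/5
G12 = 11.72 GPa

11.72 GPa


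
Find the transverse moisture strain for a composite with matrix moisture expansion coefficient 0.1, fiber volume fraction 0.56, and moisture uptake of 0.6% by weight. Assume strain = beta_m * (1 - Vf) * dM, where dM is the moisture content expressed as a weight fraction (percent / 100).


dM = 0.6/100 = 0.006
strain = beta_m * (1-Vf) * dM = 0.1 * 0.44 * 0.006 = 0.000264

0.000264


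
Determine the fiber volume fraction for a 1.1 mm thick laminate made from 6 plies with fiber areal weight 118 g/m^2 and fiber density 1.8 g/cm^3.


Vf = n * FAW / (rho_f * h * 1000) = 6 * 118 / (1.8 * 1.1 * 1000) = 0.3576

0.3576


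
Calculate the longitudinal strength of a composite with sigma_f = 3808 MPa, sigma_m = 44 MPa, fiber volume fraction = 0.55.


sigma_1 = sigma_f*Vf + sigma_m*(1-Vf) = 3808*0.55 + 44*0.45 = 2114.2 MPa

2114.2 MPa


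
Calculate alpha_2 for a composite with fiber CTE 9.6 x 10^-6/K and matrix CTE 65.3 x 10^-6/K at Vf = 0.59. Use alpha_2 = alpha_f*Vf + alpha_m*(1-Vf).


alpha_2 = alpha_f*Vf + alpha_m*(1-Vf) = 9.6*0.59 + 65.3*0.41 = 32.4 x 10^-6/K

32.4 x 10^-6/K


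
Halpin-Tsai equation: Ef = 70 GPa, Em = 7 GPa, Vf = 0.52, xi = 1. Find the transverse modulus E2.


eta = (Ef/Em - 1)/(Ef/Em + xi) = (10.0 - 1)/(10.0 + 1) = 0.8182
E2 = Em*(1+xi*eta*Vf)/(1-eta*Vf) = 17.37 GPa

17.37 GPa


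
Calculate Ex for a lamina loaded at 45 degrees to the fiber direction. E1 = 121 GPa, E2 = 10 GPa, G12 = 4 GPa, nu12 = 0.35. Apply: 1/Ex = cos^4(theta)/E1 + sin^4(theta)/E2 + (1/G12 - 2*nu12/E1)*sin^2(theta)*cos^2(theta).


cos^4(45) = 0.25, sin^4(45) = 0.25, sin^2(45)*cos^2(45) = 0.25
1/G12 - 2*nu12/E1 = 1/4 - 2*0.35/121 = 0.244215 GPa^-1
1/Ex = 0.25/121 + 0.25/10 + 0.244215*0.25 = 0.0881198 GPa^-1
Ex = 11.35 GPa

11.35 GPa


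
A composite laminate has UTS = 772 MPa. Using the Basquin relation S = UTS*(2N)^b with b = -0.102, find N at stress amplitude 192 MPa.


N = 0.5 * (S/UTS)^(1/b) = 0.5 * (192/772)^(1/-0.102) = 420375.4772 cycles

420375.4772 cycles


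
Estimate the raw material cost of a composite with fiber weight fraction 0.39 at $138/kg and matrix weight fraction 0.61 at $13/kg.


Cost = cost_f*Wf + cost_m*Wm = 138*0.39 + 13*0.61 = $61.75/kg

$61.75/kg


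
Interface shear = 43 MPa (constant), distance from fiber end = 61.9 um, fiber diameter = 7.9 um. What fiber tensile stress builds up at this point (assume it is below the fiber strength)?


Force balance: sigma_f * (pi*d^2/4) = tau * (pi*d) * x  ->  sigma_f = 4 * tau * x / d
sigma_f = 4 * 43 * 61.9 / 7.9 = 1347.7 MPa

1347.7 MPa


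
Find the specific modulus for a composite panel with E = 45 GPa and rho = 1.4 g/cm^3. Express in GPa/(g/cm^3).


Specific stiffness = E/rho = 45/1.4 = 32.1 GPa/(g/cm^3)

32.1 GPa/(g/cm^3)


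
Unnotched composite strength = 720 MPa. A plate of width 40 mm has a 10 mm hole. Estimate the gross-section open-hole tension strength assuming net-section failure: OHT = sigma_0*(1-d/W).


OHT = sigma_0*(1-d/W) = 720*(1-10/40) = 540.0 MPa

540.0 MPa


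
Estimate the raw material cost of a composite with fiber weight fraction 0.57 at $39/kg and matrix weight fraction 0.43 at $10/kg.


Cost = cost_f*Wf + cost_m*Wm = 39*0.57 + 10*0.43 = $26.53/kg

$26.53/kg


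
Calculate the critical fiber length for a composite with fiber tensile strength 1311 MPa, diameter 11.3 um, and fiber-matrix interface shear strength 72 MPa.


Lc = sigma_f * d / (2 * tau_i) = 1311 * 11.3 / (2 * 72) = 102.9 um

102.9 um


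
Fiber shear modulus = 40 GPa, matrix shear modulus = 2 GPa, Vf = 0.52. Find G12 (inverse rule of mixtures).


1/G12 = Vf/Gf + (1-Vf)/Gm = 0.52/40 + 0.48/2
G12 = 3.95 GPa

3.95 GPa


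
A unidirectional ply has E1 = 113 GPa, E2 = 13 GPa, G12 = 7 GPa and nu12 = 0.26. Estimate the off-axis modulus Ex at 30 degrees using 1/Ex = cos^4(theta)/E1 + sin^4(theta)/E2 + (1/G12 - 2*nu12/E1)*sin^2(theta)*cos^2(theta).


cos^4(30) = 0.5625, sin^4(30) = 0.0625, sin^2(30)*cos^2(30) = 0.1875
1/G12 - 2*nu12/E1 = 1/7 - 2*0.26/113 = 0.138255 GPa^-1
1/Ex = 0.5625/113 + 0.0625/13 + 0.138255*0.1875 = 0.0357085 GPa^-1
Ex = 28.0 GPa

28.0 GPa


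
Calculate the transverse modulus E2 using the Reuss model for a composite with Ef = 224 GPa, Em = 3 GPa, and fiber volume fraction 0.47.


1/E2 = Vf/Ef + (1-Vf)/Em = 0.47/224 + 0.53/3
E2 = 5.59 GPa

5.59 GPa


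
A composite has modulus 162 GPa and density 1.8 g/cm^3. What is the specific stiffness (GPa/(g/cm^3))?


Specific stiffness = E/rho = 162/1.8 = 90.0 GPa/(g/cm^3)

90.0 GPa/(g/cm^3)


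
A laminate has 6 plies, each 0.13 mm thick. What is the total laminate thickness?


h = n * t_ply = 6 * 0.13 = 0.78 mm

0.78 mm


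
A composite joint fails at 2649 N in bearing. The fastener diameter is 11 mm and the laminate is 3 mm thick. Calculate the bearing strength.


sigma_br = F/(d*h) = 2649/(11*3) = 80.3 MPa

80.3 MPa


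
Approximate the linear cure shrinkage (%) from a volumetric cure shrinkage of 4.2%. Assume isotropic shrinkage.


Linear shrinkage ≈ vol_shrink/3 = 4.2/3 = 1.4%

1.4%


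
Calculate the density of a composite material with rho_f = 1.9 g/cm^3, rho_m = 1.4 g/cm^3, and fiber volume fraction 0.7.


rho_c = rho_f*Vf + rho_m*(1-Vf) = 1.9*0.7 + 1.4*0.3 = 1.75 g/cm^3

1.75 g/cm^3


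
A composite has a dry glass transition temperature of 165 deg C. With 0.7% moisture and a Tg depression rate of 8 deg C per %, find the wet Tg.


Tg_wet = Tg_dry - k*moisture = 165 - 8*0.7 = 159.4 deg C

159.4 deg C


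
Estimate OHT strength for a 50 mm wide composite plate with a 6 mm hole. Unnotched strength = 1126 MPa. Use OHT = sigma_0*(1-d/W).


OHT = sigma_0*(1-d/W) = 1126*(1-6/50) = 990.9 MPa

990.9 MPa


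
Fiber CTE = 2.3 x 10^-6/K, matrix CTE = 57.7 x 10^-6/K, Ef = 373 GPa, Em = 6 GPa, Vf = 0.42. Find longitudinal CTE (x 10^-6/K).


E1 = Ef*Vf + Em*(1-Vf) = 160.14
alpha_1 = (alpha_f*Ef*Vf + alpha_m*Em*(1-Vf))/E1 = 3.5 x 10^-6/K

3.5 x 10^-6/K


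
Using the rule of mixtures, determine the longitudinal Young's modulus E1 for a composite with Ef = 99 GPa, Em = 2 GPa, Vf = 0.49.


E1 = Ef*Vf + Em*(1-Vf) = 99*0.49 + 2*0.51 = 49.53 GPa

49.53 GPa


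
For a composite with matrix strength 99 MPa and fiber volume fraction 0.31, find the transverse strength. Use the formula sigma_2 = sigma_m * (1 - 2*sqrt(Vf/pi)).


factor = 1 - 2*sqrt(0.31/pi) = 0.3717
sigma_2 = 99 * 0.3717 = 36.8 MPa

36.8 MPa


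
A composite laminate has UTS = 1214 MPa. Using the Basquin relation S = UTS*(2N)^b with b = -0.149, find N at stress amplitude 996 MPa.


N = 0.5 * (S/UTS)^(1/b) = 0.5 * (996/1214)^(1/-0.149) = 1.8875 cycles

1.8875 cycles


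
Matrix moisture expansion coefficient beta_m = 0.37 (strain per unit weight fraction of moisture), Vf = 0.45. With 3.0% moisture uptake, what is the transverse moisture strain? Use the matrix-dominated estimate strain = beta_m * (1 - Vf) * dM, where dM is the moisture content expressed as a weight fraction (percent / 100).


dM = 3.0/100 = 0.03
strain = beta_m * (1-Vf) * dM = 0.37 * 0.55 * 0.03 = 0.006105

0.006105


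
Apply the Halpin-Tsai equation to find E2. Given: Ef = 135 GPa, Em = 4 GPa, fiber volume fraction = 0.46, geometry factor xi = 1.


eta = (Ef/Em - 1)/(Ef/Em + xi) = (33.75 - 1)/(33.75 + 1) = 0.9424
E2 = Em*(1+xi*eta*Vf)/(1-eta*Vf) = 10.12 GPa

10.12 GPa


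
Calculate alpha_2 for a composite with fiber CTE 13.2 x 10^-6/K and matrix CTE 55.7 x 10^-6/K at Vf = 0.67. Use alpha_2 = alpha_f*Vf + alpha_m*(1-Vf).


alpha_2 = alpha_f*Vf + alpha_m*(1-Vf) = 13.2*0.67 + 55.7*0.33 = 27.2 x 10^-6/K

27.2 x 10^-6/K


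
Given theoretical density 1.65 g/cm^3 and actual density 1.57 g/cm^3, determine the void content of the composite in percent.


Void% = (rho_theo - rho_actual)/rho_theo * 100 = (1.65 - 1.57)/1.65 * 100 = 4.85%

4.85%


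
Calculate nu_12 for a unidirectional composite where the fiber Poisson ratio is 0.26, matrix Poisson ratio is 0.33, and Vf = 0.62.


nu_12 = nu_f*Vf + nu_m*(1-Vf) = 0.26*0.62 + 0.33*0.38 = 0.2866

0.2866


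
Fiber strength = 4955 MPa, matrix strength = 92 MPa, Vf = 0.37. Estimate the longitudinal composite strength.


sigma_1 = sigma_f*Vf + sigma_m*(1-Vf) = 4955*0.37 + 92*0.63 = 1891.3 MPa

1891.3 MPa


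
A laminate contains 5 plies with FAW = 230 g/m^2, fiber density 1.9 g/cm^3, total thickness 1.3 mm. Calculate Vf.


Vf = n * FAW / (rho_f * h * 1000) = 5 * 230 / (1.9 * 1.3 * 1000) = 0.4656

0.4656


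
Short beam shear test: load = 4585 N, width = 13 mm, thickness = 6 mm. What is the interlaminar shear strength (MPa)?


ILSS = 3F/(4bh) = 3*4585/(4*13*6) = 44.09 MPa

44.09 MPa


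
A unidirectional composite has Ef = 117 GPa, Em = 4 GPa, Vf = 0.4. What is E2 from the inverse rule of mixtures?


1/E2 = Vf/Ef + (1-Vf)/Em = 0.4/117 + 0.6/4
E2 = 6.52 GPa

6.52 GPa


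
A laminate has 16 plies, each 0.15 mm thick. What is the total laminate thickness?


h = n * t_ply = 16 * 0.15 = 2.4 mm

2.4 mm


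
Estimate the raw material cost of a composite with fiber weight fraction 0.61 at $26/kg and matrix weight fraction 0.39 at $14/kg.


Cost = cost_f*Wf + cost_m*Wm = 26*0.61 + 14*0.39 = $21.32/kg

$21.32/kg


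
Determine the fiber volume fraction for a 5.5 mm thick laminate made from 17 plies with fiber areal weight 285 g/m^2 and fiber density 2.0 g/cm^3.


Vf = n * FAW / (rho_f * h * 1000) = 17 * 285 / (2.0 * 5.5 * 1000) = 0.4405

0.4405


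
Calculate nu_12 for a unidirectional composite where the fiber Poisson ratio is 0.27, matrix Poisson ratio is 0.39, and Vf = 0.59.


nu_12 = nu_f*Vf + nu_m*(1-Vf) = 0.27*0.59 + 0.39*0.41 = 0.3192

0.3192


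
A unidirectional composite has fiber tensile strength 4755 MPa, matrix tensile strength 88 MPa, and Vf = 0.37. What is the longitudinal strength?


sigma_1 = sigma_f*Vf + sigma_m*(1-Vf) = 4755*0.37 + 88*0.63 = 1814.8 MPa

1814.8 MPa


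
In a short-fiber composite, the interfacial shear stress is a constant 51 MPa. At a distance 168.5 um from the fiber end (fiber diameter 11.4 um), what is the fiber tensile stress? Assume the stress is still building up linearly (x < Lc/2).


Force balance: sigma_f * (pi*d^2/4) = tau * (pi*d) * x  ->  sigma_f = 4 * tau * x / d
sigma_f = 4 * 51 * 168.5 / 11.4 = 3015.3 MPa

3015.3 MPa


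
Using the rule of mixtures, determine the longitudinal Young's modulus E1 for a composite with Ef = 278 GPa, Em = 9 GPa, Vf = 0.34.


E1 = Ef*Vf + Em*(1-Vf) = 278*0.34 + 9*0.66 = 100.46 GPa

100.46 GPa


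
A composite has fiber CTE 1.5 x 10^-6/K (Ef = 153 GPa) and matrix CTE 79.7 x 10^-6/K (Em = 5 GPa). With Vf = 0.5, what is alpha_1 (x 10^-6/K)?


E1 = Ef*Vf + Em*(1-Vf) = 79.0
alpha_1 = (alpha_f*Ef*Vf + alpha_m*Em*(1-Vf))/E1 = 3.97 x 10^-6/K

3.97 x 10^-6/K


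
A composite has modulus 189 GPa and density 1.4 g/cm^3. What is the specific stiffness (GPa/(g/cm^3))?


Specific stiffness = E/rho = 189/1.4 = 135.0 GPa/(g/cm^3)

135.0 GPa/(g/cm^3)


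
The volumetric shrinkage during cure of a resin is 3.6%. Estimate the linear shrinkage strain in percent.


Linear shrinkage ≈ vol_shrink/3 = 3.6/3 = 1.2%

1.2%


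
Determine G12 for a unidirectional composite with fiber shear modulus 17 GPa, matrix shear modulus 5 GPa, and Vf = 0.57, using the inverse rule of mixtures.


1/G12 = Vf/Gf + (1-Vf)/Gm = 0.57/17 + 0.43/5
G12 = 8.37 GPa

8.37 GPa


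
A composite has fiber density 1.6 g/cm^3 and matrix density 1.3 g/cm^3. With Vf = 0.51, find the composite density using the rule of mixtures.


rho_c = rho_f*Vf + rho_m*(1-Vf) = 1.6*0.51 + 1.3*0.49 = 1.453 g/cm^3

1.453 g/cm^3


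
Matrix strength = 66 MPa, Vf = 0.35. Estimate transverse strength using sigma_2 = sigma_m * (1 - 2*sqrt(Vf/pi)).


factor = 1 - 2*sqrt(0.35/pi) = 0.3324
sigma_2 = 66 * 0.3324 = 21.94 MPa

21.94 MPa


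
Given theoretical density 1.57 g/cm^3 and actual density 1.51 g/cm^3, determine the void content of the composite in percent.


Void% = (rho_theo - rho_actual)/rho_theo * 100 = (1.57 - 1.51)/1.57 * 100 = 3.82%

3.82%


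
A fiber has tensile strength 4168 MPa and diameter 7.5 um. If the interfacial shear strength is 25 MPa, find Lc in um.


Lc = sigma_f * d / (2 * tau_i) = 4168 * 7.5 / (2 * 25) = 625.2 um

625.2 um


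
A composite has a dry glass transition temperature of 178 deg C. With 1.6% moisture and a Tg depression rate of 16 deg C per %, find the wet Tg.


Tg_wet = Tg_dry - k*moisture = 178 - 16*1.6 = 152.4 deg C

152.4 deg C


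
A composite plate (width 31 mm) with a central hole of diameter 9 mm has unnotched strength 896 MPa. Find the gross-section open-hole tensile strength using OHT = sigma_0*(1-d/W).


OHT = sigma_0*(1-d/W) = 896*(1-9/31) = 635.9 MPa

635.9 MPa


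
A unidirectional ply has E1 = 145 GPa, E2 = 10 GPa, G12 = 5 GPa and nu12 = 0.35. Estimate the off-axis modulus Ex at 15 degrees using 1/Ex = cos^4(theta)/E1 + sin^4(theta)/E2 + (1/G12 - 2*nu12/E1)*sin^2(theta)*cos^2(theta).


cos^4(15) = 0.870513, sin^4(15) = 0.004487, sin^2(15)*cos^2(15) = 0.0625
1/G12 - 2*nu12/E1 = 1/5 - 2*0.35/145 = 0.195172 GPa^-1
1/Ex = 0.870513/145 + 0.004487/10 + 0.195172*0.0625 = 0.0186505 GPa^-1
Ex = 53.62 GPa

53.62 GPa


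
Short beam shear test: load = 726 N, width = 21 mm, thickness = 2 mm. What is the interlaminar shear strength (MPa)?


ILSS = 3F/(4bh) = 3*726/(4*21*2) = 12.96 MPa

12.96 MPa


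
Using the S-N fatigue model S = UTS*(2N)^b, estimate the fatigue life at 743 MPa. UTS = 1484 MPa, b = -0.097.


N = 0.5 * (S/UTS)^(1/b) = 0.5 * (743/1484)^(1/-0.097) = 625.6653 cycles

625.6653 cycles


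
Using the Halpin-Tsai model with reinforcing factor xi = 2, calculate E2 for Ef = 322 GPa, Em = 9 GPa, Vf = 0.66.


eta = (Ef/Em - 1)/(Ef/Em + xi) = (35.7778 - 1)/(35.7778 + 2) = 0.9206
E2 = Em*(1+xi*eta*Vf)/(1-eta*Vf) = 50.81 GPa

50.81 GPa


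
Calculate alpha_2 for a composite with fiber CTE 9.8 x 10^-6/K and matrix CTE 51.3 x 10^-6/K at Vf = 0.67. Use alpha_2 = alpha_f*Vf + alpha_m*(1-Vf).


alpha_2 = alpha_f*Vf + alpha_m*(1-Vf) = 9.8*0.67 + 51.3*0.33 = 23.5 x 10^-6/K

23.5 x 10^-6/K


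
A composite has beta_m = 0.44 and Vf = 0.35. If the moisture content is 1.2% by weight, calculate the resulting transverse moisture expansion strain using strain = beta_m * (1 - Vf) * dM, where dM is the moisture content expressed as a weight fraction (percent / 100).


dM = 1.2/100 = 0.012
strain = beta_m * (1-Vf) * dM = 0.44 * 0.65 * 0.012 = 0.003432

0.003432


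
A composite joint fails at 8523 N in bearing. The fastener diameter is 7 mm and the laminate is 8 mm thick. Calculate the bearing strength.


sigma_br = F/(d*h) = 8523/(7*8) = 152.2 MPa

152.2 MPa


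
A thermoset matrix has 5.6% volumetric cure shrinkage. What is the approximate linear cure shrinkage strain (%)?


Linear shrinkage ≈ vol_shrink/3 = 5.6/3 = 1.867%

1.867%


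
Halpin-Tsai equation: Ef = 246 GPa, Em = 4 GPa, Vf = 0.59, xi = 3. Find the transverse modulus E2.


eta = (Ef/Em - 1)/(Ef/Em + xi) = (61.5 - 1)/(61.5 + 3) = 0.938
E2 = Em*(1+xi*eta*Vf)/(1-eta*Vf) = 23.83 GPa

23.83 GPa


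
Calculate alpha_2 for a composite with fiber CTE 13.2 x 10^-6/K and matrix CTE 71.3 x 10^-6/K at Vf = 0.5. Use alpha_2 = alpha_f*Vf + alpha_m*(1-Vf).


alpha_2 = alpha_f*Vf + alpha_m*(1-Vf) = 13.2*0.5 + 71.3*0.5 = 42.3 x 10^-6/K

42.3 x 10^-6/K


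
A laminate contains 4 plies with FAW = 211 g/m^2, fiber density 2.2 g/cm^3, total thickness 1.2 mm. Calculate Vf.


Vf = n * FAW / (rho_f * h * 1000) = 4 * 211 / (2.2 * 1.2 * 1000) = 0.3197

0.3197


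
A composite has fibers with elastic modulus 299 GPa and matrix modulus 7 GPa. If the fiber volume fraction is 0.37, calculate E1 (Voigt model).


E1 = Ef*Vf + Em*(1-Vf) = 299*0.37 + 7*0.63 = 115.04 GPa

115.04 GPa


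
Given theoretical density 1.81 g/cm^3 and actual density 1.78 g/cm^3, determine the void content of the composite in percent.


Void% = (rho_theo - rho_actual)/rho_theo * 100 = (1.81 - 1.78)/1.81 * 100 = 1.66%

1.66%


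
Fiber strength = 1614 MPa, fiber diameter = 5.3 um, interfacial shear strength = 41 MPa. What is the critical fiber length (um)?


Lc = sigma_f * d / (2 * tau_i) = 1614 * 5.3 / (2 * 41) = 104.3 um

104.3 um


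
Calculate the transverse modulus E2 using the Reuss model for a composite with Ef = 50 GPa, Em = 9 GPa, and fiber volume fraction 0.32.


1/E2 = Vf/Ef + (1-Vf)/Em = 0.32/50 + 0.68/9
E2 = 12.2 GPa

12.2 GPa


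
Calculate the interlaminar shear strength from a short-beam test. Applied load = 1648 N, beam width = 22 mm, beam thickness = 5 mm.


ILSS = 3F/(4bh) = 3*1648/(4*22*5) = 11.24 MPa

11.24 MPa


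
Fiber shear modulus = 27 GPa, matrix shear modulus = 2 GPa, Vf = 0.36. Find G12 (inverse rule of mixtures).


1/G12 = Vf/Gf + (1-Vf)/Gm = 0.36/27 + 0.64/2
G12 = 3.0 GPa

3.0 GPa


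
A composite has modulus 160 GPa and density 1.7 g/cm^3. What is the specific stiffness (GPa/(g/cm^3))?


Specific stiffness = E/rho = 160/1.7 = 94.1 GPa/(g/cm^3)

94.1 GPa/(g/cm^3)


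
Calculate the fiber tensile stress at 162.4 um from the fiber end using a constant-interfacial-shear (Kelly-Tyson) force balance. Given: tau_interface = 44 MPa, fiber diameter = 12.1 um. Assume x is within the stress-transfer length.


Force balance: sigma_f * (pi*d^2/4) = tau * (pi*d) * x  ->  sigma_f = 4 * tau * x / d
sigma_f = 4 * 44 * 162.4 / 12.1 = 2362.2 MPa

2362.2 MPa


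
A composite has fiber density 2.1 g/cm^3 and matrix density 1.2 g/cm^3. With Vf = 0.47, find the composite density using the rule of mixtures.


rho_c = rho_f*Vf + rho_m*(1-Vf) = 2.1*0.47 + 1.2*0.53 = 1.623 g/cm^3

1.623 g/cm^3


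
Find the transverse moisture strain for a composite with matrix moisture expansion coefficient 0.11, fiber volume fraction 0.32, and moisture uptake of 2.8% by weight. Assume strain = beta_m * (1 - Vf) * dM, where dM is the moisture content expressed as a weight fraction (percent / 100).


dM = 2.8/100 = 0.028
strain = beta_m * (1-Vf) * dM = 0.11 * 0.68 * 0.028 = 0.0020944

0.0020944


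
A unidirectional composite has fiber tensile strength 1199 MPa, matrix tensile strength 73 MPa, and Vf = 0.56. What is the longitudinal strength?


sigma_1 = sigma_f*Vf + sigma_m*(1-Vf) = 1199*0.56 + 73*0.44 = 703.6 MPa

703.6 MPa


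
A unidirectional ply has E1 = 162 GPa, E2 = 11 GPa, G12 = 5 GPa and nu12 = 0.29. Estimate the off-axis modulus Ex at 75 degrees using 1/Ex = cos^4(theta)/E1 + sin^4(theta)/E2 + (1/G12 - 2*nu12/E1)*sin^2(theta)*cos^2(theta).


cos^4(75) = 0.004487, sin^4(75) = 0.870513, sin^2(75)*cos^2(75) = 0.0625
1/G12 - 2*nu12/E1 = 1/5 - 2*0.29/162 = 0.19642 GPa^-1
1/Ex = 0.004487/162 + 0.870513/11 + 0.19642*0.0625 = 0.0914415 GPa^-1
Ex = 10.94 GPa

10.94 GPa


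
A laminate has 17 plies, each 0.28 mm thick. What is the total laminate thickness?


h = n * t_ply = 17 * 0.28 = 4.76 mm

4.76 mm


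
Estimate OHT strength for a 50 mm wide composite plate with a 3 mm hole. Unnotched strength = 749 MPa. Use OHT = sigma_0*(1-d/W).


OHT = sigma_0*(1-d/W) = 749*(1-3/50) = 704.1 MPa

704.1 MPa


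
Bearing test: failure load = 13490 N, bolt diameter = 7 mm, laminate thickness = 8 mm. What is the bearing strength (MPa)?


sigma_br = F/(d*h) = 13490/(7*8) = 240.9 MPa

240.9 MPa


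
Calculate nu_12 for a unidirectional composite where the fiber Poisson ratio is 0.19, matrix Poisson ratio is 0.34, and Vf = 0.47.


nu_12 = nu_f*Vf + nu_m*(1-Vf) = 0.19*0.47 + 0.34*0.53 = 0.2695

0.2695


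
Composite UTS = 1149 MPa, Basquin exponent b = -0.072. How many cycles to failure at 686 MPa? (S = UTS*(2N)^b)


N = 0.5 * (S/UTS)^(1/b) = 0.5 * (686/1149)^(1/-0.072) = 645.6904 cycles

645.6904 cycles


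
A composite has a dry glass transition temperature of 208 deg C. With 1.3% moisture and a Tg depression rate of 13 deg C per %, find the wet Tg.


Tg_wet = Tg_dry - k*moisture = 208 - 13*1.3 = 191.1 deg C

191.1 deg C


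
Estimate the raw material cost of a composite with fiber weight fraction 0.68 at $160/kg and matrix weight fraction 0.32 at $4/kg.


Cost = cost_f*Wf + cost_m*Wm = 160*0.68 + 4*0.32 = $110.08/kg

$110.08/kg


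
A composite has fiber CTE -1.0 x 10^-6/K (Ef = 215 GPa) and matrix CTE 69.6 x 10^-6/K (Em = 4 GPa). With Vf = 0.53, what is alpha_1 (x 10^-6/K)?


E1 = Ef*Vf + Em*(1-Vf) = 115.83
alpha_1 = (alpha_f*Ef*Vf + alpha_m*Em*(1-Vf))/E1 = 0.15 x 10^-6/K

0.15 x 10^-6/K


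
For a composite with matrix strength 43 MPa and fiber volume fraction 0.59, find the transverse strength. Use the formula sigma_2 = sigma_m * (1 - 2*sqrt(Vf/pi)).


factor = 1 - 2*sqrt(0.59/pi) = 0.1333
sigma_2 = 43 * 0.1333 = 5.73 MPa

5.73 MPa


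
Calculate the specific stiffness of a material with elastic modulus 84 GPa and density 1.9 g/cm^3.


Specific stiffness = E/rho = 84/1.9 = 44.2 GPa/(g/cm^3)

44.2 GPa/(g/cm^3)


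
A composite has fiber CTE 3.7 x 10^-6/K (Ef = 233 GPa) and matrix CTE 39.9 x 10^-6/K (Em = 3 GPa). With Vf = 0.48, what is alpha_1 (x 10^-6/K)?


E1 = Ef*Vf + Em*(1-Vf) = 113.4
alpha_1 = (alpha_f*Ef*Vf + alpha_m*Em*(1-Vf))/E1 = 4.2 x 10^-6/K

4.2 x 10^-6/K


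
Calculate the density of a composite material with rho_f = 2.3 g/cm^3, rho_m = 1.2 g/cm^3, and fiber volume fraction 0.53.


rho_c = rho_f*Vf + rho_m*(1-Vf) = 2.3*0.53 + 1.2*0.47 = 1.783 g/cm^3

1.783 g/cm^3


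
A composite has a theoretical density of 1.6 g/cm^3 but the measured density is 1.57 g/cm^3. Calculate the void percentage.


Void% = (rho_theo - rho_actual)/rho_theo * 100 = (1.6 - 1.57)/1.6 * 100 = 1.88%

1.88%


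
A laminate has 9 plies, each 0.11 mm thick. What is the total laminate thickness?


h = n * t_ply = 9 * 0.11 = 0.99 mm

0.99 mm


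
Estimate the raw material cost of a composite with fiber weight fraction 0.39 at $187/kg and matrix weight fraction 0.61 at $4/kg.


Cost = cost_f*Wf + cost_m*Wm = 187*0.39 + 4*0.61 = $75.37/kg

$75.37/kg


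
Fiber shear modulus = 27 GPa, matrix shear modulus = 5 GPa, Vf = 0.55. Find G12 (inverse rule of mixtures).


1/G12 = Vf/Gf + (1-Vf)/Gm = 0.55/27 + 0.45/5
G12 = 9.06 GPa

9.06 GPa


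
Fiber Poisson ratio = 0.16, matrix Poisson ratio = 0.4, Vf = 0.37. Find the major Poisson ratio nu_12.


nu_12 = nu_f*Vf + nu_m*(1-Vf) = 0.16*0.37 + 0.4*0.63 = 0.3112

0.3112


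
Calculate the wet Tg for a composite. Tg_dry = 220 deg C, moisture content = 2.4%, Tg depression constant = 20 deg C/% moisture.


Tg_wet = Tg_dry - k*moisture = 220 - 20*2.4 = 172.0 deg C

172.0 deg C


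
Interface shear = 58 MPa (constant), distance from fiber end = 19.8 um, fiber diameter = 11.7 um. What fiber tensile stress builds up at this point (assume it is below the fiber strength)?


Force balance: sigma_f * (pi*d^2/4) = tau * (pi*d) * x  ->  sigma_f = 4 * tau * x / d
sigma_f = 4 * 58 * 19.8 / 11.7 = 392.6 MPa

392.6 MPa


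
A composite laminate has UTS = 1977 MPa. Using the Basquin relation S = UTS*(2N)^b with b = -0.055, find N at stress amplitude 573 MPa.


N = 0.5 * (S/UTS)^(1/b) = 0.5 * (573/1977)^(1/-0.055) = 3.0068e+09 cycles

3.0068e+09 cycles


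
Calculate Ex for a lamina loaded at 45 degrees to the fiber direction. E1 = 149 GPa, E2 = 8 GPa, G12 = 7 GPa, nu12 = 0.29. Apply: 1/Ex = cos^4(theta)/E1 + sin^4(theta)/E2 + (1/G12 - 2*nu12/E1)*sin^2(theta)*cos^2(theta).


cos^4(45) = 0.25, sin^4(45) = 0.25, sin^2(45)*cos^2(45) = 0.25
1/G12 - 2*nu12/E1 = 1/7 - 2*0.29/149 = 0.138965 GPa^-1
1/Ex = 0.25/149 + 0.25/8 + 0.138965*0.25 = 0.067669 GPa^-1
Ex = 14.78 GPa

14.78 GPa


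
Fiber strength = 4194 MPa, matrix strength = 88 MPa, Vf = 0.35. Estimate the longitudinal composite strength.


sigma_1 = sigma_f*Vf + sigma_m*(1-Vf) = 4194*0.35 + 88*0.65 = 1525.1 MPa

1525.1 MPa


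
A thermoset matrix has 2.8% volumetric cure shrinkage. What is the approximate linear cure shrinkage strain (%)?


Linear shrinkage ≈ vol_shrink/3 = 2.8/3 = 0.933%

0.933%


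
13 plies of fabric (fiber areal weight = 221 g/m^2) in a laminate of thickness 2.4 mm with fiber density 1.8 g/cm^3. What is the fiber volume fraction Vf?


Vf = n * FAW / (rho_f * h * 1000) = 13 * 221 / (1.8 * 2.4 * 1000) = 0.665

0.665


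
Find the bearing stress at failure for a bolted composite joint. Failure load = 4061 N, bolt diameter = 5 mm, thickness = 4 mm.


sigma_br = F/(d*h) = 4061/(5*4) = 203.1 MPa

203.1 MPa


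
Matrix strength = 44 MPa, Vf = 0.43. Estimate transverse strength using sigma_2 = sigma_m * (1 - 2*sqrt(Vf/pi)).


factor = 1 - 2*sqrt(0.43/pi) = 0.2601
sigma_2 = 44 * 0.2601 = 11.44 MPa

11.44 MPa


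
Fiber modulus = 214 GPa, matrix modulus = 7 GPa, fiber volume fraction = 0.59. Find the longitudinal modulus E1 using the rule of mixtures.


E1 = Ef*Vf + Em*(1-Vf) = 214*0.59 + 7*0.41 = 129.13 GPa

129.13 GPa


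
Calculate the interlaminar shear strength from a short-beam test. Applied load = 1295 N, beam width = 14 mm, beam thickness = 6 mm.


ILSS = 3F/(4bh) = 3*1295/(4*14*6) = 11.56 MPa

11.56 MPa


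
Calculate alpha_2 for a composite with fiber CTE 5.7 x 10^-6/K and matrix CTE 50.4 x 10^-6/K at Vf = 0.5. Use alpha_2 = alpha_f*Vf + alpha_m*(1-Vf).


alpha_2 = alpha_f*Vf + alpha_m*(1-Vf) = 5.7*0.5 + 50.4*0.5 = 28.1 x 10^-6/K

28.1 x 10^-6/K


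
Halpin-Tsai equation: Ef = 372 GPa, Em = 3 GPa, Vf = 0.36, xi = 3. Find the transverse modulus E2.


eta = (Ef/Em - 1)/(Ef/Em + xi) = (124.0 - 1)/(124.0 + 3) = 0.9685
E2 = Em*(1+xi*eta*Vf)/(1-eta*Vf) = 9.42 GPa

9.42 GPa


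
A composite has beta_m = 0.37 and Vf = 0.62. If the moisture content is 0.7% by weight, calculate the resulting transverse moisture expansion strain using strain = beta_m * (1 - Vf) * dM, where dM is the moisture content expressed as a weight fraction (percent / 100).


dM = 0.7/100 = 0.007
strain = beta_m * (1-Vf) * dM = 0.37 * 0.38 * 0.007 = 0.0009842

0.0009842


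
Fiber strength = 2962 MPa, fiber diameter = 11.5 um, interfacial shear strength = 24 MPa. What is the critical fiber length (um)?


Lc = sigma_f * d / (2 * tau_i) = 2962 * 11.5 / (2 * 24) = 709.6 um

709.6 um


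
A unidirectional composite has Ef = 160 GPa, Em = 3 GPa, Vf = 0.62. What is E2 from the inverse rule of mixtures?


1/E2 = Vf/Ef + (1-Vf)/Em = 0.62/160 + 0.38/3
E2 = 7.66 GPa

7.66 GPa


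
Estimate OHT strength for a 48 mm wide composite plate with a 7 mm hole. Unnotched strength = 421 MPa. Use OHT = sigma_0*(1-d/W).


OHT = sigma_0*(1-d/W) = 421*(1-7/48) = 359.6 MPa

359.6 MPa


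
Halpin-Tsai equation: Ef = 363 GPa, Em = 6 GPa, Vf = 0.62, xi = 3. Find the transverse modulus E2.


eta = (Ef/Em - 1)/(Ef/Em + xi) = (60.5 - 1)/(60.5 + 3) = 0.937
E2 = Em*(1+xi*eta*Vf)/(1-eta*Vf) = 39.27 GPa

39.27 GPa


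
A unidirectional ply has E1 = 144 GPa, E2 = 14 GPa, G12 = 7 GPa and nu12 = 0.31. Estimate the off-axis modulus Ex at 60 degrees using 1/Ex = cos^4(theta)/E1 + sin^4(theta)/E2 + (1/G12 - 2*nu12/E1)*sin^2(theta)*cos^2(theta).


cos^4(60) = 0.0625, sin^4(60) = 0.5625, sin^2(60)*cos^2(60) = 0.1875
1/G12 - 2*nu12/E1 = 1/7 - 2*0.31/144 = 0.138552 GPa^-1
1/Ex = 0.0625/144 + 0.5625/14 + 0.138552*0.1875 = 0.066591 GPa^-1
Ex = 15.02 GPa

15.02 GPa


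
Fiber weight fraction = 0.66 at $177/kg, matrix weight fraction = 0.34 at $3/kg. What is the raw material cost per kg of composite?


Cost = cost_f*Wf + cost_m*Wm = 177*0.66 + 3*0.34 = $117.84/kg

$117.84/kg


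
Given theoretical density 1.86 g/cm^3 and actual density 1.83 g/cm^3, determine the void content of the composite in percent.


Void% = (rho_theo - rho_actual)/rho_theo * 100 = (1.86 - 1.83)/1.86 * 100 = 1.61%

1.61%


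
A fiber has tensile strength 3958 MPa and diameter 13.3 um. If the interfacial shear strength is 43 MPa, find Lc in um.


Lc = sigma_f * d / (2 * tau_i) = 3958 * 13.3 / (2 * 43) = 612.1 um

612.1 um


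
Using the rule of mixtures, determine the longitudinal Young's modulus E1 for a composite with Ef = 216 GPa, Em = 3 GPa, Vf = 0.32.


E1 = Ef*Vf + Em*(1-Vf) = 216*0.32 + 3*0.68 = 71.16 GPa

71.16 GPa


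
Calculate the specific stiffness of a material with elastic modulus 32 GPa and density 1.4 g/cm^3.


Specific stiffness = E/rho = 32/1.4 = 22.9 GPa/(g/cm^3)

22.9 GPa/(g/cm^3)


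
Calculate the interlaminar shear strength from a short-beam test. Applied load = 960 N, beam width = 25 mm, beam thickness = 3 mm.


ILSS = 3F/(4bh) = 3*960/(4*25*3) = 9.6 MPa

9.6 MPa


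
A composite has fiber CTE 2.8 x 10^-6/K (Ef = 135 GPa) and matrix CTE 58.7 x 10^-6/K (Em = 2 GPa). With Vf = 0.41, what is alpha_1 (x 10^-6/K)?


E1 = Ef*Vf + Em*(1-Vf) = 56.53
alpha_1 = (alpha_f*Ef*Vf + alpha_m*Em*(1-Vf))/E1 = 3.97 x 10^-6/K

3.97 x 10^-6/K


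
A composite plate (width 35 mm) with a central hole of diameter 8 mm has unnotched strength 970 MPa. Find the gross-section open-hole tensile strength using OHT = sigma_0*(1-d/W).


OHT = sigma_0*(1-d/W) = 970*(1-8/35) = 748.3 MPa

748.3 MPa


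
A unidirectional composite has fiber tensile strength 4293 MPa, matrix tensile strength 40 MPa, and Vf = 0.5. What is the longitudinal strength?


sigma_1 = sigma_f*Vf + sigma_m*(1-Vf) = 4293*0.5 + 40*0.5 = 2166.5 MPa

2166.5 MPa


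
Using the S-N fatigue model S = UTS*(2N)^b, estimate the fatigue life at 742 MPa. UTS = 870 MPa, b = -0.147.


N = 0.5 * (S/UTS)^(1/b) = 0.5 * (742/870)^(1/-0.147) = 1.4762 cycles

1.4762 cycles


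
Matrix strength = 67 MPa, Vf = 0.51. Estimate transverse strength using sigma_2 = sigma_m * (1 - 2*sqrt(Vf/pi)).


factor = 1 - 2*sqrt(0.51/pi) = 0.1942
sigma_2 = 67 * 0.1942 = 13.01 MPa

13.01 MPa


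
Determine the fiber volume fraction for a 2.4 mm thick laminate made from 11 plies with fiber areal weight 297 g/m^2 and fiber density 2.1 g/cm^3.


Vf = n * FAW / (rho_f * h * 1000) = 11 * 297 / (2.1 * 2.4 * 1000) = 0.6482

0.6482


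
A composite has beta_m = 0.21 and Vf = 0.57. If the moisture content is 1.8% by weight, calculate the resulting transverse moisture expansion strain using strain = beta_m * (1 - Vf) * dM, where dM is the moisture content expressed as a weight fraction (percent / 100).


dM = 1.8/100 = 0.018
strain = beta_m * (1-Vf) * dM = 0.21 * 0.43 * 0.018 = 0.0016254

0.0016254


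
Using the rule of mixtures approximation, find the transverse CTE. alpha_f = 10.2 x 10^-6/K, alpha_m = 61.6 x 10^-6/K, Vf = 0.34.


alpha_2 = alpha_f*Vf + alpha_m*(1-Vf) = 10.2*0.34 + 61.6*0.66 = 44.1 x 10^-6/K

44.1 x 10^-6/K


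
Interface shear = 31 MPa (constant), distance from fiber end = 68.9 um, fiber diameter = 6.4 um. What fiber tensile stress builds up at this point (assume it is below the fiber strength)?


Force balance: sigma_f * (pi*d^2/4) = tau * (pi*d) * x  ->  sigma_f = 4 * tau * x / d
sigma_f = 4 * 31 * 68.9 / 6.4 = 1334.9 MPa

1334.9 MPa


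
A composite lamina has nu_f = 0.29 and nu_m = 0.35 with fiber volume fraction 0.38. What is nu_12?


nu_12 = nu_f*Vf + nu_m*(1-Vf) = 0.29*0.38 + 0.35*0.62 = 0.3272

0.3272
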